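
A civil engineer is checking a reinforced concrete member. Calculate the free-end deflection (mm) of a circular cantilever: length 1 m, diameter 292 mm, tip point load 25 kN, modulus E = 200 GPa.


I = pi * d^4 / 64 = pi * 292^4 / 64 = 356862821.2 mm^4
L = 1000.0 mm, P = 25000.0 N, E = 200000.0 MPa
delta = P * L^3 / (3 * E * I)
= 25000.0 * 1000.0^3 / (3 * 200000.0 * 356862821.2)
= 0.1168 mm

0.1168 mm


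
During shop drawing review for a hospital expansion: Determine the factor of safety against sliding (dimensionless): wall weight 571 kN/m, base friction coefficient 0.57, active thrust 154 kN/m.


Resisting force = mu * W = 0.57 * 571 = 325.47 kN/m
FOS = Resisting / Driving = 325.47 / 154
= 2.1134 (dimensionless)

2.1134 (dimensionless)


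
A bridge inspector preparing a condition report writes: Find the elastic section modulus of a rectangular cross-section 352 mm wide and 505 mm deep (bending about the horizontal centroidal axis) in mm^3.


S = b * h^2 / 6
= 352 * 505^2 / 6
= 352 * 255025 / 6
= 14961466.67 mm^3

14961466.67 mm^3


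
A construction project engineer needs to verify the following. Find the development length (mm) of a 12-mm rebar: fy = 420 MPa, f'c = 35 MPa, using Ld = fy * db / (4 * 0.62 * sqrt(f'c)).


Ld = (fy * db) / (4 * 0.62 * sqrt(f'c))
= (420 * 12) / (4 * 0.62 * sqrt(35))
= 5040 / 14.6719
= 343.51 mm

343.51 mm


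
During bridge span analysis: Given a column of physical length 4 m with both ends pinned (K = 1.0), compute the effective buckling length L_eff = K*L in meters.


L_eff = K * L
= 1.0 * 4
= 4.0 m

4.0 m


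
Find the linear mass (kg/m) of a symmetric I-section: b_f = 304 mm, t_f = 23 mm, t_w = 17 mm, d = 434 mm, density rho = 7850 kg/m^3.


A_flanges = 2 * 304 * 23 = 13984 mm^2
A_web = (434 - 2 * 23) * 17 = 6596 mm^2
A_total = 13984 + 6596 = 20580 mm^2 = 0.020580 m^2
Weight = rho * A = 7850 * 0.020580 = 161.553 kg/m

161.553 kg/m


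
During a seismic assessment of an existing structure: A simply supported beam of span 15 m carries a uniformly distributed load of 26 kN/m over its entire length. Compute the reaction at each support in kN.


Total load = w * L = 26 * 15 = 390 kN
By symmetry, each reaction R = total / 2 = 390 / 2 = 195.0 kN

195.0 kN


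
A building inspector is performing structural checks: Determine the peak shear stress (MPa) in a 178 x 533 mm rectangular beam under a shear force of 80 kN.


A = b * h = 178 * 533 = 94874 mm^2
V = 80 kN = 80000.0 N
tau_max = 1.5 * V / A = 1.5 * 80000.0 / 94874
= 1.2648 MPa

1.2648 MPa


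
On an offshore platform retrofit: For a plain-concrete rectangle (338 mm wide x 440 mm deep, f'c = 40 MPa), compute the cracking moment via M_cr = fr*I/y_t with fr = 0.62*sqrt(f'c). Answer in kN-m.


fr = 0.62 * sqrt(40) = 0.62 * 6.3246 = 3.9212 MPa
I = 338 * 440^3 / 12 = 2399349333.33 mm^4
y_t = 220.0 mm
M_cr = fr * I / y_t = 3.9212 * 2399349333.33 / 220.0 N-mm
= 42.7654 kN-m

42.7654 kN-m


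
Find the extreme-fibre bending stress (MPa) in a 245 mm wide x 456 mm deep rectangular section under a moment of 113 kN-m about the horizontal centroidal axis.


I = b * h^3 / 12 = 245 * 456^3 / 12 = 1935884160.0 mm^4
y = h / 2 = 456 / 2 = 228.0 mm
M = 113 kN-m = 113000000.0 N-mm
sigma = M * y / I = 113000000.0 * 228.0 / 1935884160.0
= 13.31 MPa

13.31 MPa


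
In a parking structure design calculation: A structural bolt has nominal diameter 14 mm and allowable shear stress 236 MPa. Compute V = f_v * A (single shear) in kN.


A = pi * d^2 / 4 = pi * 14^2 / 4 = 153.938 mm^2
V = f_v * A / 1000 = 236 * 153.938 / 1000
= 36.3294 kN

36.3294 kN


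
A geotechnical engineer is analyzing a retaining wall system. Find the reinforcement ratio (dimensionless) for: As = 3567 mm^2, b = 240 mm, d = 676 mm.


rho = As / (b * d)
= 3567 / (240 * 676)
= 3567 / 162240
= 0.021986 (dimensionless)

0.021986 (dimensionless)


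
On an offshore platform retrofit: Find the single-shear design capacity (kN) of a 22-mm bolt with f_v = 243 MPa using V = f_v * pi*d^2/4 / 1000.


A = pi * d^2 / 4 = pi * 22^2 / 4 = 380.1327 mm^2
V = f_v * A / 1000 = 243 * 380.1327 / 1000
= 92.3722 kN

92.3722 kN


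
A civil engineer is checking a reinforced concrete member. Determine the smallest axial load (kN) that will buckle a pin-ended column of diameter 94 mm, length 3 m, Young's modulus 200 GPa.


I = pi * d^4 / 64 = 3832492.5 mm^4
L = 3000.0 mm
P_cr = pi^2 * E * I / L^2
= 9.8696 * 200000.0 * 3832492.5 / 3000.0^2
= 840559.66 N = 840.5597 kN

840.5597 kN


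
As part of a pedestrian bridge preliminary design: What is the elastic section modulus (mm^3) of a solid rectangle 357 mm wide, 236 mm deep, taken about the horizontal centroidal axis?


S = b * h^2 / 6
= 357 * 236^2 / 6
= 357 * 55696 / 6
= 3313912.0 mm^3

3313912.0 mm^3


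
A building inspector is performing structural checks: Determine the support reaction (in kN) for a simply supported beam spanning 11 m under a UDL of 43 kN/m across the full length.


Total load = w * L = 43 * 11 = 473 kN
By symmetry, each reaction R = total / 2 = 473 / 2 = 236.5 kN

236.5 kN


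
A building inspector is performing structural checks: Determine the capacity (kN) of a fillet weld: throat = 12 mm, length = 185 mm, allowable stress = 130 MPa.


Strength = throat * length * allowable stress
= 12 * 185 * 130 N
= 288600 N
= 288.6 kN

288.6 kN


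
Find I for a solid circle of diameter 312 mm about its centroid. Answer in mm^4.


r = d / 2 = 312 / 2 = 156.0 mm
I = pi * r^4 / 4 = pi * 156.0^4 / 4
= 465144912.01 mm^4

465144912.01 mm^4


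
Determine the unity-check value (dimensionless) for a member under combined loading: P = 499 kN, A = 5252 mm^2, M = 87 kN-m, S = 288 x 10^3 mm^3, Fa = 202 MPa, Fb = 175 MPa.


f_a = P / A = 499000.0 / 5252 = 95.0114 MPa
f_b = M / S = 87000000.0 / 288000.0 = 302.0833 MPa
Ratio = f_a / Fa + f_b / Fb
= 95.0114 / 202 + 302.0833 / 175
= 2.1965 (dimensionless)

2.1965 (dimensionless)


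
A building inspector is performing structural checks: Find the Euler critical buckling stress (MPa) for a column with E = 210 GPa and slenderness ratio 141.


sigma_cr = pi^2 * E / lambda^2
= 9.8696 * 210000.0 / 141^2
= 9.8696 * 210000.0 / 19881
= 104.2511 MPa

104.2511 MPa


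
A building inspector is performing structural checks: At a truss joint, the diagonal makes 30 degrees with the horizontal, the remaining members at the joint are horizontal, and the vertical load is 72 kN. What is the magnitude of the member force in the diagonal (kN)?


At the joint, only the diagonal has a vertical component, so vertical equilibrium gives:
F * sin(30) = 72
F = 72 / sin(30)
= 72 / 0.5
= 144.0 kN

144.0 kN


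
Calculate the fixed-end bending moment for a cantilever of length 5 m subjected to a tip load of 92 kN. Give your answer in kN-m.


For a cantilever with a point load at the free end:
M_max = P * L = 92 * 5 = 460 kN-m

460 kN-m


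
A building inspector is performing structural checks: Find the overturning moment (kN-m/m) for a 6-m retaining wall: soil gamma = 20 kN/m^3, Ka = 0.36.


Pa = 0.5 * Ka * gamma * H^2
= 0.5 * 0.36 * 20 * 6^2
= 129.6 kN/m
Arm = H / 3 = 6 / 3 = 2.0 m
Mo = Pa * arm = Pa * H / 3 = 129.6 * 6 / 3 = 259.2 kN-m/m

259.2 kN-m/m


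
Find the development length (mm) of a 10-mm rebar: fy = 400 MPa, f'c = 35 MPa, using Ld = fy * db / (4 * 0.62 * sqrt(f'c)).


Ld = (fy * db) / (4 * 0.62 * sqrt(f'c))
= (400 * 10) / (4 * 0.62 * sqrt(35))
= 4000 / 14.6719
= 272.63 mm

272.63 mm


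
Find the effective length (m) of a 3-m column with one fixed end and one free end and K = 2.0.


L_eff = K * L
= 2.0 * 3
= 6.0 m

6.0 m


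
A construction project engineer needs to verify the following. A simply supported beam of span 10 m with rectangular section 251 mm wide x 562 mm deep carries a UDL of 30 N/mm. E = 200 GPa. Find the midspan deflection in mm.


I = 251 * 562^3 / 12 = 3712798860.67 mm^4
L = 10000.0 mm, w = 30 N/mm, E = 200000.0 MPa
delta = 5 * w * L^4 / (384 * E * I)
= 5 * 30 * 10000.0^4 / (384 * 200000.0 * 3712798860.67)
= 5.2605 mm

5.2605 mm


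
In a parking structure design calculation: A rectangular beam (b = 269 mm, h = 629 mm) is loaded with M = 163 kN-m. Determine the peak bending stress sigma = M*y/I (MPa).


I = b * h^3 / 12 = 269 * 629^3 / 12 = 5578571070.08 mm^4
y = h / 2 = 629 / 2 = 314.5 mm
M = 163 kN-m = 163000000.0 N-mm
sigma = M * y / I = 163000000.0 * 314.5 / 5578571070.08
= 9.19 MPa

9.19 MPa


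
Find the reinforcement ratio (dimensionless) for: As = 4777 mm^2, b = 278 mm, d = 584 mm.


rho = As / (b * d)
= 4777 / (278 * 584)
= 4777 / 162352
= 0.029424 (dimensionless)

0.029424 (dimensionless)


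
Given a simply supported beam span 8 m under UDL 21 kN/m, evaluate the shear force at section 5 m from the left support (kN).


R_A = w * L / 2 = 21 * 8 / 2 = 84.0 kN
V(x) = R_A - w * x = 84.0 - 21 * 5
= -21.0 kN

-21.0 kN


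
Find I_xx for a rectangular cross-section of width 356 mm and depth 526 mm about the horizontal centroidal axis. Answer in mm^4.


I = b * h^3 / 12
= 356 * 526^3 / 12
= 356 * 145531576 / 12
= 4317436754.67 mm^4

4317436754.67 mm^4


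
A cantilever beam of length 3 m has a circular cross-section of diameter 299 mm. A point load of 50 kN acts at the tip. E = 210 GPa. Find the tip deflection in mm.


I = pi * d^4 / 64 = pi * 299^4 / 64 = 392332830.95 mm^4
L = 3000.0 mm, P = 50000.0 N, E = 210000.0 MPa
delta = P * L^3 / (3 * E * I)
= 50000.0 * 3000.0^3 / (3 * 210000.0 * 392332830.95)
= 5.4618 mm

5.4618 mm


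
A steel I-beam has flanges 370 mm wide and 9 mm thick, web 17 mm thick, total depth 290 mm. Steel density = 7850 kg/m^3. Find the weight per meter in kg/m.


A_flanges = 2 * 370 * 9 = 6660 mm^2
A_web = (290 - 2 * 9) * 17 = 4624 mm^2
A_total = 6660 + 4624 = 11284 mm^2 = 0.011284 m^2
Weight = rho * A = 7850 * 0.011284 = 88.5794 kg/m

88.5794 kg/m


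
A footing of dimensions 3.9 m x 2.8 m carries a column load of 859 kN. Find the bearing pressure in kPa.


A = 3.9 * 2.8 = 10.92 m^2
q = P / A = 859 / 10.92
= 78.663 kPa

78.663 kPa


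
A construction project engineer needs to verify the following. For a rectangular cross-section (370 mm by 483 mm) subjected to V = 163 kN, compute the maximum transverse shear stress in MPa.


A = b * h = 370 * 483 = 178710 mm^2
V = 163 kN = 163000.0 N
tau_max = 1.5 * V / A = 1.5 * 163000.0 / 178710
= 1.3681 MPa

1.3681 MPa


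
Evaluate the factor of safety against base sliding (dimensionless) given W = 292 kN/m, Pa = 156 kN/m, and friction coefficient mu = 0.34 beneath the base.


Resisting force = mu * W = 0.34 * 292 = 99.28 kN/m
FOS = Resisting / Driving = 99.28 / 156
= 0.6364 (dimensionless)

0.6364 (dimensionless)


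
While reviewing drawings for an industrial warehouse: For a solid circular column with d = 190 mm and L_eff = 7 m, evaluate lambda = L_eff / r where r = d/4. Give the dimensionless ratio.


Radius of gyration r = d / 4 = 190 / 4 = 47.5 mm
L_eff = 7000.0 mm
Slenderness ratio = L / r = 7000.0 / 47.5 = 147.37 (dimensionless)

147.37 (dimensionless)


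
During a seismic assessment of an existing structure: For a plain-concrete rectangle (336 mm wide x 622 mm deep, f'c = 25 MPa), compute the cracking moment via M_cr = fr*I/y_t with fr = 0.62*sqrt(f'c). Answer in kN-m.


fr = 0.62 * sqrt(25) = 0.62 * 5.0 = 3.1 MPa
I = 336 * 622^3 / 12 = 6737971744.0 mm^4
y_t = 311.0 mm
M_cr = fr * I / y_t = 3.1 * 6737971744.0 / 311.0 N-mm
= 67.1631 kN-m

67.1631 kN-m


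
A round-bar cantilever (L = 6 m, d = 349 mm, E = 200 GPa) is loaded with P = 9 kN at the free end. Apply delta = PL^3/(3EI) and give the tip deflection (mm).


I = pi * d^4 / 64 = pi * 349^4 / 64 = 728235098.33 mm^4
L = 6000.0 mm, P = 9000.0 N, E = 200000.0 MPa
delta = P * L^3 / (3 * E * I)
= 9000.0 * 6000.0^3 / (3 * 200000.0 * 728235098.33)
= 4.4491 mm

4.4491 mm


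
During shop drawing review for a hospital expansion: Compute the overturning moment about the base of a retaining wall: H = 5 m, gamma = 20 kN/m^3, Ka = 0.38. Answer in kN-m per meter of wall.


Pa = 0.5 * Ka * gamma * H^2
= 0.5 * 0.38 * 20 * 5^2
= 95.0 kN/m
Arm = H / 3 = 5 / 3 = 1.6667 m
Mo = Pa * arm = Pa * H / 3 = 95.0 * 5 / 3 = 158.3333 kN-m/m

158.3333 kN-m/m


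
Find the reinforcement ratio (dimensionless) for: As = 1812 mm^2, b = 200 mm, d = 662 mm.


rho = As / (b * d)
= 1812 / (200 * 662)
= 1812 / 132400
= 0.013686 (dimensionless)

0.013686 (dimensionless)


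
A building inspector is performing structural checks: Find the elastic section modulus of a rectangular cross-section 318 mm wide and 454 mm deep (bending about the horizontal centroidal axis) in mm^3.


S = b * h^2 / 6
= 318 * 454^2 / 6
= 318 * 206116 / 6
= 10924148.0 mm^3

10924148.0 mm^3


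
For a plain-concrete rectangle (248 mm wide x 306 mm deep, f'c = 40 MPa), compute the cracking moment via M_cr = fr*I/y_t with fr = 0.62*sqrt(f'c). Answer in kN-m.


fr = 0.62 * sqrt(40) = 0.62 * 6.3246 = 3.9212 MPa
I = 248 * 306^3 / 12 = 592154064.0 mm^4
y_t = 153.0 mm
M_cr = fr * I / y_t = 3.9212 * 592154064.0 / 153.0 N-mm
= 15.1763 kN-m

15.1763 kN-m


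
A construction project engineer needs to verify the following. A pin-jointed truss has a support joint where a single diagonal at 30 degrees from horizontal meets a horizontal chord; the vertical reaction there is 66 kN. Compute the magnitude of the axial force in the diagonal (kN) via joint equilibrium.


At the joint, only the diagonal has a vertical component, so vertical equilibrium gives:
F * sin(30) = 66
F = 66 / sin(30)
= 66 / 0.5
= 132.0 kN

132.0 kN


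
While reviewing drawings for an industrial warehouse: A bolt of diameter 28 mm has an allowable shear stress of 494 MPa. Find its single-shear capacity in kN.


A = pi * d^2 / 4 = pi * 28^2 / 4 = 615.7522 mm^2
V = f_v * A / 1000 = 494 * 615.7522 / 1000
= 304.1816 kN

304.1816 kN


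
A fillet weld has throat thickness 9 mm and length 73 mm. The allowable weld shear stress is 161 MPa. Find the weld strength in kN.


Strength = throat * length * allowable stress
= 9 * 73 * 161 N
= 105777 N
= 105.78 kN

105.78 kN


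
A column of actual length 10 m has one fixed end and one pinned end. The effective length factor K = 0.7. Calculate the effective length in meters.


L_eff = K * L
= 0.7 * 10
= 7.0 m

7.0 m


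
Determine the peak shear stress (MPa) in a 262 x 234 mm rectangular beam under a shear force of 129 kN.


A = b * h = 262 * 234 = 61308 mm^2
V = 129 kN = 129000.0 N
tau_max = 1.5 * V / A = 1.5 * 129000.0 / 61308
= 3.1562 MPa

3.1562 MPa


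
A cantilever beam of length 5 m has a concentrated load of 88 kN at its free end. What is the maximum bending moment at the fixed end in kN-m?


For a cantilever with a point load at the free end:
M_max = P * L = 88 * 5 = 440 kN-m

440 kN-m


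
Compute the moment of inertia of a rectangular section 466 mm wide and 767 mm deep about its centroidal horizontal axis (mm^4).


I = b * h^3 / 12
= 466 * 767^3 / 12
= 466 * 451217663 / 12
= 17522285913.17 mm^4

17522285913.17 mm^4


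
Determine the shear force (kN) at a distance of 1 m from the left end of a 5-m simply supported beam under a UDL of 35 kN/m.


R_A = w * L / 2 = 35 * 5 / 2 = 87.5 kN
V(x) = R_A - w * x = 87.5 - 35 * 1
= 52.5 kN

52.5 kN


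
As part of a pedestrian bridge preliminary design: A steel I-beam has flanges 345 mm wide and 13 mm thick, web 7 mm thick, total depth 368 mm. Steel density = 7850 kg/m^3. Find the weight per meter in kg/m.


A_flanges = 2 * 345 * 13 = 8970 mm^2
A_web = (368 - 2 * 13) * 7 = 2394 mm^2
A_total = 8970 + 2394 = 11364 mm^2 = 0.011364 m^2
Weight = rho * A = 7850 * 0.011364 = 89.2074 kg/m

89.2074 kg/m


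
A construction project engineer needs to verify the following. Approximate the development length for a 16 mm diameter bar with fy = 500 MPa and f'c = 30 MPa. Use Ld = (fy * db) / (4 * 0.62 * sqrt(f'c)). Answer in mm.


Ld = (fy * db) / (4 * 0.62 * sqrt(f'c))
= (500 * 16) / (4 * 0.62 * sqrt(30))
= 8000 / 13.5835
= 588.95 mm

588.95 mm


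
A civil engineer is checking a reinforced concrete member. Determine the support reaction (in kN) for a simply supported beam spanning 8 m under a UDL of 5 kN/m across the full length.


Total load = w * L = 5 * 8 = 40 kN
By symmetry, each reaction R = total / 2 = 40 / 2 = 20.0 kN

20.0 kN


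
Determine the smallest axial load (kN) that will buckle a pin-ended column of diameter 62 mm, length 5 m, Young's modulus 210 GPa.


I = pi * d^4 / 64 = 725331.7 mm^4
L = 5000.0 mm
P_cr = pi^2 * E * I / L^2
= 9.8696 * 210000.0 * 725331.7 / 5000.0^2
= 60133.39 N = 60.1334 kN

60.1334 kN


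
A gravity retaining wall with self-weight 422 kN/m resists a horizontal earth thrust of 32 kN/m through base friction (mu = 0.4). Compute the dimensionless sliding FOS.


Resisting force = mu * W = 0.4 * 422 = 168.8 kN/m
FOS = Resisting / Driving = 168.8 / 32
= 5.275 (dimensionless)

5.275 (dimensionless)


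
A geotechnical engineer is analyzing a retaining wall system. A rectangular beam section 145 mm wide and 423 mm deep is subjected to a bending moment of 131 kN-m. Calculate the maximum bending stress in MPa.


I = b * h^3 / 12 = 145 * 423^3 / 12 = 914550851.25 mm^4
y = h / 2 = 423 / 2 = 211.5 mm
M = 131 kN-m = 131000000.0 N-mm
sigma = M * y / I = 131000000.0 * 211.5 / 914550851.25
= 30.3 MPa

30.3 MPa


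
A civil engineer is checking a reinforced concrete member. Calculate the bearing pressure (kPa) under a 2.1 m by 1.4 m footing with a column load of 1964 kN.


A = 2.1 * 1.4 = 2.94 m^2
q = P / A = 1964 / 2.94
= 668.0272 kPa

668.0272 kPa


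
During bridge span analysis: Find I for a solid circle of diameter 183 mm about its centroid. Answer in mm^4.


r = d / 2 = 183 / 2 = 91.5 mm
I = pi * r^4 / 4 = pi * 91.5^4 / 4
= 55052146.59 mm^4

55052146.59 mm^4


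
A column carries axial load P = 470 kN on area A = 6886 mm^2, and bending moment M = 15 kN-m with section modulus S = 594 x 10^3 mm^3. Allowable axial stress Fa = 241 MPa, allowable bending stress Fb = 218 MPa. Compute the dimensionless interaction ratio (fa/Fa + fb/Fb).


f_a = P / A = 470000.0 / 6886 = 68.2544 MPa
f_b = M / S = 15000000.0 / 594000.0 = 25.2525 MPa
Ratio = f_a / Fa + f_b / Fb
= 68.2544 / 241 + 25.2525 / 218
= 0.3991 (dimensionless)

0.3991 (dimensionless)


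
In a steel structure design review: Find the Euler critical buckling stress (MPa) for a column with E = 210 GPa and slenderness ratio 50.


sigma_cr = pi^2 * E / lambda^2
= 9.8696 * 210000.0 / 50^2
= 9.8696 * 210000.0 / 2500
= 829.0468 MPa

829.0468 MPa


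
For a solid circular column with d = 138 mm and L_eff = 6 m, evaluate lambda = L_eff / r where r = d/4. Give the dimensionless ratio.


Radius of gyration r = d / 4 = 138 / 4 = 34.5 mm
L_eff = 6000.0 mm
Slenderness ratio = L / r = 6000.0 / 34.5 = 173.91 (dimensionless)

173.91 (dimensionless)


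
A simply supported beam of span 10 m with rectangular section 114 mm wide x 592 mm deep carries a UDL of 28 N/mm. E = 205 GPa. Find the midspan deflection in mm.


I = 114 * 592^3 / 12 = 1971009536.0 mm^4
L = 10000.0 mm, w = 28 N/mm, E = 205000.0 MPa
delta = 5 * w * L^4 / (384 * E * I)
= 5 * 28 * 10000.0^4 / (384 * 205000.0 * 1971009536.0)
= 9.0231 mm

9.0231 mm


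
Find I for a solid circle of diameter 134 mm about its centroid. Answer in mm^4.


r = d / 2 = 134 / 2 = 67.0 mm
I = pi * r^4 / 4 = pi * 67.0^4 / 4
= 15826653.42 mm^4

15826653.42 mm^4


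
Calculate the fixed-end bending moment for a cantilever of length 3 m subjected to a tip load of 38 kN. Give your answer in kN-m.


For a cantilever with a point load at the free end:
M_max = P * L = 38 * 3 = 114 kN-m

114 kN-m


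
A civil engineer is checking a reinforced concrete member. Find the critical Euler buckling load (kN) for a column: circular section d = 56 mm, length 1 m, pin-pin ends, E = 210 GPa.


I = pi * d^4 / 64 = 482749.69 mm^4
L = 1000.0 mm
P_cr = pi^2 * E * I / L^2
= 9.8696 * 210000.0 * 482749.69 / 1000.0^2
= 1000555.18 N = 1000.5552 kN

1000.5552 kN


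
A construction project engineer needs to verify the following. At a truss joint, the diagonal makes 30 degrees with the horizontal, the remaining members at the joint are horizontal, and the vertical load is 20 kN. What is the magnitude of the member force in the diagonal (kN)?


At the joint, only the diagonal has a vertical component, so vertical equilibrium gives:
F * sin(30) = 20
F = 20 / sin(30)
= 20 / 0.5
= 40.0 kN

40.0 kN


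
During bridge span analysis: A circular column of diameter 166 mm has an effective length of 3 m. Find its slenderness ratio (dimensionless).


Radius of gyration r = d / 4 = 166 / 4 = 41.5 mm
L_eff = 3000.0 mm
Slenderness ratio = L / r = 3000.0 / 41.5 = 72.29 (dimensionless)

72.29 (dimensionless)


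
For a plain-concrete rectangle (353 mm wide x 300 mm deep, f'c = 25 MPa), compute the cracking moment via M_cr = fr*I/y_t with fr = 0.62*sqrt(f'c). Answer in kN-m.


fr = 0.62 * sqrt(25) = 0.62 * 5.0 = 3.1 MPa
I = 353 * 300^3 / 12 = 794250000.0 mm^4
y_t = 150.0 mm
M_cr = fr * I / y_t = 3.1 * 794250000.0 / 150.0 N-mm
= 16.4145 kN-m

16.4145 kN-m


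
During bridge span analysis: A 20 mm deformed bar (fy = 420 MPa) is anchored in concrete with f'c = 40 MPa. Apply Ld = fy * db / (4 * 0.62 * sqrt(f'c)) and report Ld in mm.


Ld = (fy * db) / (4 * 0.62 * sqrt(f'c))
= (420 * 20) / (4 * 0.62 * sqrt(40))
= 8400 / 15.6849
= 535.55 mm

535.55 mm


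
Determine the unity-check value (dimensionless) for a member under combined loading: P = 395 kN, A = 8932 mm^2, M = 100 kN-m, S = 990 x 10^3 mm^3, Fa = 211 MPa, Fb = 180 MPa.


f_a = P / A = 395000.0 / 8932 = 44.223 MPa
f_b = M / S = 100000000.0 / 990000.0 = 101.0101 MPa
Ratio = f_a / Fa + f_b / Fb
= 44.223 / 211 + 101.0101 / 180
= 0.7708 (dimensionless)

0.7708 (dimensionless)


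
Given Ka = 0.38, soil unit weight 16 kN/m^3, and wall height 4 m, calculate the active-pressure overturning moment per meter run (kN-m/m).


Pa = 0.5 * Ka * gamma * H^2
= 0.5 * 0.38 * 16 * 4^2
= 48.64 kN/m
Arm = H / 3 = 4 / 3 = 1.3333 m
Mo = Pa * arm = Pa * H / 3 = 48.64 * 4 / 3 = 64.8533 kN-m/m

64.8533 kN-m/m


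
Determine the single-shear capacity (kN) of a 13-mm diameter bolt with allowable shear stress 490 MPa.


A = pi * d^2 / 4 = pi * 13^2 / 4 = 132.7323 mm^2
V = f_v * A / 1000 = 490 * 132.7323 / 1000
= 65.0388 kN

65.0388 kN


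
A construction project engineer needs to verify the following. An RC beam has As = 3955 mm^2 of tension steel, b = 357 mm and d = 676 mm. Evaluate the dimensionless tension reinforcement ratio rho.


rho = As / (b * d)
= 3955 / (357 * 676)
= 3955 / 241332
= 0.016388 (dimensionless)

0.016388 (dimensionless)


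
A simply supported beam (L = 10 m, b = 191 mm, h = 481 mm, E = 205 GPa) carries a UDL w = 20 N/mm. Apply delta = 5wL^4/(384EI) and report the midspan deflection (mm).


I = 191 * 481^3 / 12 = 1771280535.92 mm^4
L = 10000.0 mm, w = 20 N/mm, E = 205000.0 MPa
delta = 5 * w * L^4 / (384 * E * I)
= 5 * 20 * 10000.0^4 / (384 * 205000.0 * 1771280535.92)
= 7.1718 mm

7.1718 mm


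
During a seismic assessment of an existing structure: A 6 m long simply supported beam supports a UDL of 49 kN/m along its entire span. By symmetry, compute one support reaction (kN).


Total load = w * L = 49 * 6 = 294 kN
By symmetry, each reaction R = total / 2 = 294 / 2 = 147.0 kN

147.0 kN


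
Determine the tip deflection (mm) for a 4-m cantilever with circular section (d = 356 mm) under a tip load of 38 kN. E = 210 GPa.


I = pi * d^4 / 64 = pi * 356^4 / 64 = 788442253.58 mm^4
L = 4000.0 mm, P = 38000.0 N, E = 210000.0 MPa
delta = P * L^3 / (3 * E * I)
= 38000.0 * 4000.0^3 / (3 * 210000.0 * 788442253.58)
= 4.8961 mm

4.8961 mm


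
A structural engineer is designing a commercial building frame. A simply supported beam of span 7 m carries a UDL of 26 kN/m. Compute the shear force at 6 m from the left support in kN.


R_A = w * L / 2 = 26 * 7 / 2 = 91.0 kN
V(x) = R_A - w * x = 91.0 - 26 * 6
= -65.0 kN

-65.0 kN


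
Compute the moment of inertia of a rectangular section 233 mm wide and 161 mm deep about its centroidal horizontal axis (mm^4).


I = b * h^3 / 12
= 233 * 161^3 / 12
= 233 * 4173281 / 12
= 81031206.08 mm^4

81031206.08 mm^4


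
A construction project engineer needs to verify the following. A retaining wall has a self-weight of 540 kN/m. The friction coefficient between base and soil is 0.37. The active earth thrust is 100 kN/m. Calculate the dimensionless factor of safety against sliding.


Resisting force = mu * W = 0.37 * 540 = 199.8 kN/m
FOS = Resisting / Driving = 199.8 / 100
= 1.998 (dimensionless)

1.998 (dimensionless)


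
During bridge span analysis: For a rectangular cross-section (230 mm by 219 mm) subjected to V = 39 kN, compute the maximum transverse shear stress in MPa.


A = b * h = 230 * 219 = 50370 mm^2
V = 39 kN = 39000.0 N
tau_max = 1.5 * V / A = 1.5 * 39000.0 / 50370
= 1.1614 MPa

1.1614 MPa


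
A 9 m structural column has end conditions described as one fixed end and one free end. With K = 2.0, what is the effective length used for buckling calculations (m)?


L_eff = K * L
= 2.0 * 9
= 18.0 m

18.0 m


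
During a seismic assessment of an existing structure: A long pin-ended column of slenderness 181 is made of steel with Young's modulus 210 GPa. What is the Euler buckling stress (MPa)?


sigma_cr = pi^2 * E / lambda^2
= 9.8696 * 210000.0 / 181^2
= 9.8696 * 210000.0 / 32761
= 63.2648 MPa

63.2648 MPa


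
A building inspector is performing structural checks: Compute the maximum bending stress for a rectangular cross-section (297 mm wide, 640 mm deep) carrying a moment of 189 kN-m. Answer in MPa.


I = b * h^3 / 12 = 297 * 640^3 / 12 = 6488064000.0 mm^4
y = h / 2 = 640 / 2 = 320.0 mm
M = 189 kN-m = 189000000.0 N-mm
sigma = M * y / I = 189000000.0 * 320.0 / 6488064000.0
= 9.32 MPa

9.32 MPa


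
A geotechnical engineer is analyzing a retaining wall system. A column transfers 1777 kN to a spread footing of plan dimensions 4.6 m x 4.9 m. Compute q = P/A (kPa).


A = 4.6 * 4.9 = 22.54 m^2
q = P / A = 1777 / 22.54
= 78.8376 kPa

78.8376 kPa


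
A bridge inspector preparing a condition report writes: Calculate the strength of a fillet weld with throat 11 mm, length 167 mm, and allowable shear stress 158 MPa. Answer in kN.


Strength = throat * length * allowable stress
= 11 * 167 * 158 N
= 290246 N
= 290.25 kN

290.25 kN


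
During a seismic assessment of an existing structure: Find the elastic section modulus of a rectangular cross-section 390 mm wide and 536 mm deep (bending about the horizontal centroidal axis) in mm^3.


S = b * h^2 / 6
= 390 * 536^2 / 6
= 390 * 287296 / 6
= 18674240.0 mm^3

18674240.0 mm^3


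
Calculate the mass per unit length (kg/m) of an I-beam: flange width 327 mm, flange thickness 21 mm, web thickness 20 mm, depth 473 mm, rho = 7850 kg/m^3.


A_flanges = 2 * 327 * 21 = 13734 mm^2
A_web = (473 - 2 * 21) * 20 = 8620 mm^2
A_total = 13734 + 8620 = 22354 mm^2 = 0.022354 m^2
Weight = rho * A = 7850 * 0.022354 = 175.4789 kg/m

175.4789 kg/m


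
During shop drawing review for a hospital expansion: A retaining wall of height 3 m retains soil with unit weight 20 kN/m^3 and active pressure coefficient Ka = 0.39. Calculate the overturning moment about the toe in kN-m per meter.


Pa = 0.5 * Ka * gamma * H^2
= 0.5 * 0.39 * 20 * 3^2
= 35.1 kN/m
Arm = H / 3 = 3 / 3 = 1.0 m
Mo = Pa * arm = Pa * H / 3 = 35.1 * 3 / 3 = 35.1 kN-m/m

35.1 kN-m/m


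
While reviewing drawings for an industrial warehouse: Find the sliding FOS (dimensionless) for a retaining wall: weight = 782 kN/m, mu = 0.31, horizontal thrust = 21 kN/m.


Resisting force = mu * W = 0.31 * 782 = 242.42 kN/m
FOS = Resisting / Driving = 242.42 / 21
= 11.5438 (dimensionless)

11.5438 (dimensionless)


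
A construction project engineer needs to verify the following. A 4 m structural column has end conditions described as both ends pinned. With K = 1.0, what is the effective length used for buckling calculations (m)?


L_eff = K * L
= 1.0 * 4
= 4.0 m

4.0 m


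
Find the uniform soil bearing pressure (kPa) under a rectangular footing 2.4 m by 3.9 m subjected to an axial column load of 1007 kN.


A = 2.4 * 3.9 = 9.36 m^2
q = P / A = 1007 / 9.36
= 107.5855 kPa

107.5855 kPa


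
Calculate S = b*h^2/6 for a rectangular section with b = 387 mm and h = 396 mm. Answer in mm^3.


S = b * h^2 / 6
= 387 * 396^2 / 6
= 387 * 156816 / 6
= 10114632.0 mm^3

10114632.0 mm^3


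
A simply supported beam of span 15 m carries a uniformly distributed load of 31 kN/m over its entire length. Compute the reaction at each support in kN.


Total load = w * L = 31 * 15 = 465 kN
By symmetry, each reaction R = total / 2 = 465 / 2 = 232.5 kN

232.5 kN


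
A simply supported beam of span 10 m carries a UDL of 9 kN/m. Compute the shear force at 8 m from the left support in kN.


R_A = w * L / 2 = 9 * 10 / 2 = 45.0 kN
V(x) = R_A - w * x = 45.0 - 9 * 8
= -27.0 kN

-27.0 kN


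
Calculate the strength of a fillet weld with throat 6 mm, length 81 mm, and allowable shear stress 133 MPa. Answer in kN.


Strength = throat * length * allowable stress
= 6 * 81 * 133 N
= 64638 N
= 64.64 kN

64.64 kN


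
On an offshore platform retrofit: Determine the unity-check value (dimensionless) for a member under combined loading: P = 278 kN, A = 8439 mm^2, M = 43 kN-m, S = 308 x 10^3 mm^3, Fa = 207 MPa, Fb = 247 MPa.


f_a = P / A = 278000.0 / 8439 = 32.9423 MPa
f_b = M / S = 43000000.0 / 308000.0 = 139.6104 MPa
Ratio = f_a / Fa + f_b / Fb
= 32.9423 / 207 + 139.6104 / 247
= 0.7244 (dimensionless)

0.7244 (dimensionless)


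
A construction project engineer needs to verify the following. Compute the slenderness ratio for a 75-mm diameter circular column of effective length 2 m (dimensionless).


Radius of gyration r = d / 4 = 75 / 4 = 18.75 mm
L_eff = 2000.0 mm
Slenderness ratio = L / r = 2000.0 / 18.75 = 106.67 (dimensionless)

106.67 (dimensionless)


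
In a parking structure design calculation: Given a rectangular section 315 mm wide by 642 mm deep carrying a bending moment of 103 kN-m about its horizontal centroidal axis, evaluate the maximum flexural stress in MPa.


I = b * h^3 / 12 = 315 * 642^3 / 12 = 6945993810.0 mm^4
y = h / 2 = 642 / 2 = 321.0 mm
M = 103 kN-m = 103000000.0 N-mm
sigma = M * y / I = 103000000.0 * 321.0 / 6945993810.0
= 4.76 MPa

4.76 MPa


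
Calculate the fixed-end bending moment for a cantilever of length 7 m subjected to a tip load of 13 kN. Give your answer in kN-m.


For a cantilever with a point load at the free end:
M_max = P * L = 13 * 7 = 91 kN-m

91 kN-m


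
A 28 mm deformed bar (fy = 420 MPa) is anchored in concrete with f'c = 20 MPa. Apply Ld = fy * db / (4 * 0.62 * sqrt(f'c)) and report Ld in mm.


Ld = (fy * db) / (4 * 0.62 * sqrt(f'c))
= (420 * 28) / (4 * 0.62 * sqrt(20))
= 11760 / 11.0909
= 1060.33 mm

1060.33 mm


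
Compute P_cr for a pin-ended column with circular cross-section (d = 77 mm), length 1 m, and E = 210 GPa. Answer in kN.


I = pi * d^4 / 64 = 1725570.86 mm^4
L = 1000.0 mm
P_cr = pi^2 * E * I / L^2
= 9.8696 * 210000.0 * 1725570.86 / 1000.0^2
= 3576447.38 N = 3576.4474 kN

3576.4474 kN


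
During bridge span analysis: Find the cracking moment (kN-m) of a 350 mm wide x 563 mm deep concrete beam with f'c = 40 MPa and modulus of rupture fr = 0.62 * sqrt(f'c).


fr = 0.62 * sqrt(40) = 0.62 * 6.3246 = 3.9212 MPa
I = 350 * 563^3 / 12 = 5204895120.83 mm^4
y_t = 281.5 mm
M_cr = fr * I / y_t = 3.9212 * 5204895120.83 / 281.5 N-mm
= 72.5029 kN-m

72.5029 kN-m


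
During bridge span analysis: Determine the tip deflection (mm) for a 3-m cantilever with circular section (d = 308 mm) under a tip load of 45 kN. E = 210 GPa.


I = pi * d^4 / 64 = pi * 308^4 / 64 = 441746141.43 mm^4
L = 3000.0 mm, P = 45000.0 N, E = 210000.0 MPa
delta = P * L^3 / (3 * E * I)
= 45000.0 * 3000.0^3 / (3 * 210000.0 * 441746141.43)
= 4.3658 mm

4.3658 mm


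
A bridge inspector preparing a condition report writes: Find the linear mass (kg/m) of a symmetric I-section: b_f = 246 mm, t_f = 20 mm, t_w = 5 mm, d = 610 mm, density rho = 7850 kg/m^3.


A_flanges = 2 * 246 * 20 = 9840 mm^2
A_web = (610 - 2 * 20) * 5 = 2850 mm^2
A_total = 9840 + 2850 = 12690 mm^2 = 0.012690 m^2
Weight = rho * A = 7850 * 0.012690 = 99.6165 kg/m

99.6165 kg/m


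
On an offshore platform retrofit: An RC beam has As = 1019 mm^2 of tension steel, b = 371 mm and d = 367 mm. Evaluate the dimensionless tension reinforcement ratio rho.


rho = As / (b * d)
= 1019 / (371 * 367)
= 1019 / 136157
= 0.007484 (dimensionless)

0.007484 (dimensionless)


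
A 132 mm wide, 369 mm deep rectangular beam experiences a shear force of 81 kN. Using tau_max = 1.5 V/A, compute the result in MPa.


A = b * h = 132 * 369 = 48708 mm^2
V = 81 kN = 81000.0 N
tau_max = 1.5 * V / A = 1.5 * 81000.0 / 48708
= 2.4945 MPa

2.4945 MPa


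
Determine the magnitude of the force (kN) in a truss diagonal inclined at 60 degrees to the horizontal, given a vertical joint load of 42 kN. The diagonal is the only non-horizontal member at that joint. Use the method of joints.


At the joint, only the diagonal has a vertical component, so vertical equilibrium gives:
F * sin(60) = 42
F = 42 / sin(60)
= 42 / 0.866025
= 48.5 kN

48.5 kN


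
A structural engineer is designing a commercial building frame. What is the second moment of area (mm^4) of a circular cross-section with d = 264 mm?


r = d / 2 = 264 / 2 = 132.0 mm
I = pi * r^4 / 4 = pi * 132.0^4 / 4
= 238443564.89 mm^4

238443564.89 mm^4


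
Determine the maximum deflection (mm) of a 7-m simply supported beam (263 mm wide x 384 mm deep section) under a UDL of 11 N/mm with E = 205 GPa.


I = 263 * 384^3 / 12 = 1240989696.0 mm^4
L = 7000.0 mm, w = 11 N/mm, E = 205000.0 MPa
delta = 5 * w * L^4 / (384 * E * I)
= 5 * 11 * 7000.0^4 / (384 * 205000.0 * 1240989696.0)
= 1.3518 mm

1.3518 mm


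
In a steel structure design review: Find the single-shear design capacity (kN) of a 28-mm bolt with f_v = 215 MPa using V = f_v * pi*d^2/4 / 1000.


A = pi * d^2 / 4 = pi * 28^2 / 4 = 615.7522 mm^2
V = f_v * A / 1000 = 215 * 615.7522 / 1000
= 132.3867 kN

132.3867 kN


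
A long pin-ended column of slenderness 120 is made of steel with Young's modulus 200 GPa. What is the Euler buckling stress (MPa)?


sigma_cr = pi^2 * E / lambda^2
= 9.8696 * 200000.0 / 120^2
= 9.8696 * 200000.0 / 14400
= 137.0778 MPa

137.0778 MPa


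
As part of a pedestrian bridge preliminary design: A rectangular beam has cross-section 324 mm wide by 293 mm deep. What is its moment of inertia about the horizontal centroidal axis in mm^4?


I = b * h^3 / 12
= 324 * 293^3 / 12
= 324 * 25153757 / 12
= 679151439.0 mm^4

679151439.0 mm^4


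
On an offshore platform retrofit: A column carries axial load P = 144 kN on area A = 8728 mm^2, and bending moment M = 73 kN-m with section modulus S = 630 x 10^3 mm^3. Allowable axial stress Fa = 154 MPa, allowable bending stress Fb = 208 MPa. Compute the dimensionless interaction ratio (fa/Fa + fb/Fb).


f_a = P / A = 144000.0 / 8728 = 16.4986 MPa
f_b = M / S = 73000000.0 / 630000.0 = 115.873 MPa
Ratio = f_a / Fa + f_b / Fb
= 16.4986 / 154 + 115.873 / 208
= 0.6642 (dimensionless)

0.6642 (dimensionless)


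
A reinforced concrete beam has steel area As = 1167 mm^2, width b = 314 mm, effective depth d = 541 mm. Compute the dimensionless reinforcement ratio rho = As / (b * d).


rho = As / (b * d)
= 1167 / (314 * 541)
= 1167 / 169874
= 0.00687 (dimensionless)

0.00687 (dimensionless)


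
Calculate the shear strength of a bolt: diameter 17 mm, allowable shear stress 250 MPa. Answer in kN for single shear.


A = pi * d^2 / 4 = pi * 17^2 / 4 = 226.9801 mm^2
V = f_v * A / 1000 = 250 * 226.9801 / 1000
= 56.745 kN

56.745 kN


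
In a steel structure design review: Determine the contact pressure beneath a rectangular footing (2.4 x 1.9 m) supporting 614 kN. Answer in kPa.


A = 2.4 * 1.9 = 4.56 m^2
q = P / A = 614 / 4.56
= 134.6491 kPa

134.6491 kPa


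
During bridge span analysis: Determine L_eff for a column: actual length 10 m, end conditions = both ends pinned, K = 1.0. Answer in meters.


L_eff = K * L
= 1.0 * 10
= 10.0 m

10.0 m


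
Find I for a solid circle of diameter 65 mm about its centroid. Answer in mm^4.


r = d / 2 = 65 / 2 = 32.5 mm
I = pi * r^4 / 4 = pi * 32.5^4 / 4
= 876240.51 mm^4

876240.51 mm^4


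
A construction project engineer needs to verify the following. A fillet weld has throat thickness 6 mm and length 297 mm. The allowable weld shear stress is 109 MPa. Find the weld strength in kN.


Strength = throat * length * allowable stress
= 6 * 297 * 109 N
= 194238 N
= 194.24 kN

194.24 kN


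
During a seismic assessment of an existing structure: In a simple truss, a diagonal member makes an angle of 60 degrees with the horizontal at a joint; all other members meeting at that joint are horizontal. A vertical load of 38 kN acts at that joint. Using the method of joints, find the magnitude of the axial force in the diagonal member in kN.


At the joint, only the diagonal has a vertical component, so vertical equilibrium gives:
F * sin(60) = 38
F = 38 / sin(60)
= 38 / 0.866025
= 43.88 kN

43.88 kN


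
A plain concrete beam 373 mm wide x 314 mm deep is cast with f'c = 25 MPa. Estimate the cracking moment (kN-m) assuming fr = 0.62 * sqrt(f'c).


fr = 0.62 * sqrt(25) = 0.62 * 5.0 = 3.1 MPa
I = 373 * 314^3 / 12 = 962313392.67 mm^4
y_t = 157.0 mm
M_cr = fr * I / y_t = 3.1 * 962313392.67 / 157.0 N-mm
= 19.0011 kN-m

19.0011 kN-m


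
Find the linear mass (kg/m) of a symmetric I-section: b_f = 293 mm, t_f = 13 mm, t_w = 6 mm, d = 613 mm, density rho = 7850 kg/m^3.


A_flanges = 2 * 293 * 13 = 7618 mm^2
A_web = (613 - 2 * 13) * 6 = 3522 mm^2
A_total = 7618 + 3522 = 11140 mm^2 = 0.011140 m^2
Weight = rho * A = 7850 * 0.011140 = 87.449 kg/m

87.449 kg/m


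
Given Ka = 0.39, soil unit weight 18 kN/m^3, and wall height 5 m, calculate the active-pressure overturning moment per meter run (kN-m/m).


Pa = 0.5 * Ka * gamma * H^2
= 0.5 * 0.39 * 18 * 5^2
= 87.75 kN/m
Arm = H / 3 = 5 / 3 = 1.6667 m
Mo = Pa * arm = Pa * H / 3 = 87.75 * 5 / 3 = 146.25 kN-m/m

146.25 kN-m/m


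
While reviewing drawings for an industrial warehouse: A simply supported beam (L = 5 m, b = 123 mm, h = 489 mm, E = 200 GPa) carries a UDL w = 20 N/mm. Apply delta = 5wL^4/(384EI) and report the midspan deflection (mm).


I = 123 * 489^3 / 12 = 1198534232.25 mm^4
L = 5000.0 mm, w = 20 N/mm, E = 200000.0 MPa
delta = 5 * w * L^4 / (384 * E * I)
= 5 * 20 * 5000.0^4 / (384 * 200000.0 * 1198534232.25)
= 0.679 mm

0.679 mm


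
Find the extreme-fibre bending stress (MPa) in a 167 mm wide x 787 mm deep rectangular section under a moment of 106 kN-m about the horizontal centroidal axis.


I = b * h^3 / 12 = 167 * 787^3 / 12 = 6783587358.42 mm^4
y = h / 2 = 787 / 2 = 393.5 mm
M = 106 kN-m = 106000000.0 N-mm
sigma = M * y / I = 106000000.0 * 393.5 / 6783587358.42
= 6.15 MPa

6.15 MPa


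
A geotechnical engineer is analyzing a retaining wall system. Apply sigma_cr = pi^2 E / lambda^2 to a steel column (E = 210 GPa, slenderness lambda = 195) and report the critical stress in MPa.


sigma_cr = pi^2 * E / lambda^2
= 9.8696 * 210000.0 / 195^2
= 9.8696 * 210000.0 / 38025
= 54.5067 MPa

54.5067 MPa


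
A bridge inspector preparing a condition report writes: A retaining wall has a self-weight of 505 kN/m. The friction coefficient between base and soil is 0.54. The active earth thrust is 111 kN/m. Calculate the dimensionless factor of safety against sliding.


Resisting force = mu * W = 0.54 * 505 = 272.7 kN/m
FOS = Resisting / Driving = 272.7 / 111
= 2.4568 (dimensionless)

2.4568 (dimensionless)
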